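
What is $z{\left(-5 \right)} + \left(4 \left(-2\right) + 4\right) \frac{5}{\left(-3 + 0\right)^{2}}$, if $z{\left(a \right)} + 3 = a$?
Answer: $- \frac{92}{9} \approx -10.222$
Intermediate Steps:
$z{\left(a \right)} = -3 + a$
$z{\left(-5 \right)} + \left(4 \left(-2\right) + 4\right) \frac{5}{\left(-3 + 0\right)^{2}} = \left(-3 - 5\right) + \left(4 \left(-2\right) + 4\right) \frac{5}{\left(-3 + 0\right)^{2}} = -8 + \left(-8 + 4\right) \frac{5}{\left(-3\right)^{2}} = -8 - 4 \cdot \frac{5}{9} = -8 - 4 \cdot 5 \cdot \frac{1}{9} = -8 - \frac{20}{9} = - \frac{92}{9}$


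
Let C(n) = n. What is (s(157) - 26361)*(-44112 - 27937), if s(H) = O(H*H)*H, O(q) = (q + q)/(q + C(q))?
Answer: 1887971996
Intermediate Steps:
O(q) = 1 (O(q) = (q + q)/(q + q) = (2*q)/((2*q)) = (2*q)*(1/(2*q)) = 1)
s(H) = H (s(H) = 1*H = H)
(s(157) - 26361)*(-44112 - 27937) = (157 - 26361)*(-44112 - 27937) = -26204*(-72049) = 1887971996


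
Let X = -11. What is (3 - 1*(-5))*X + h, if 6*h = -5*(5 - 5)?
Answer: -88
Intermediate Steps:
h = 0 (h = (-5*(5 - 5))/6 = (-5*0)/6 = (⅙)*0 = 0)
(3 - 1*(-5))*X + h = (3 - 1*(-5))*(-11) + 0 = (3 + 5)*(-11) + 0 = 8*(-11) + 0 = -88 + 0 = -88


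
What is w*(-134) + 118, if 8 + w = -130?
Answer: 18610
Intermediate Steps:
w = -138 (w = -8 - 130 = -138)
w*(-134) + 118 = -138*(-134) + 118 = 18492 + 118 = 18610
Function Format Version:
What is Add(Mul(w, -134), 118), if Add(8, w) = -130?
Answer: 18610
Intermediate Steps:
w = -138 (w = Add(-8, -130) = -138)
Add(Mul(w, -134), 118) = Add(Mul(-138, -134), 118) = Add(18492, 118) = 18610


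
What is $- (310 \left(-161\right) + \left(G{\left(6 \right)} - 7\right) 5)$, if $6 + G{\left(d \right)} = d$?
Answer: $49945$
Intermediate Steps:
$G{\left(d \right)} = -6 + d$
$- (310 \left(-161\right) + \left(G{\left(6 \right)} - 7\right) 5) = - (310 \left(-161\right) + \left(\left(-6 + 6\right) - 7\right) 5) = - (-49910 + \left(0 - 7\right) 5) = - (-49910 - 35) = \left(-1\right) \left(-49945\right) = 49945$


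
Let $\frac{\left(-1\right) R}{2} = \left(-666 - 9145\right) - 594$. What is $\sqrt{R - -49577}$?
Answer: $\sqrt{70387} \approx 265.31$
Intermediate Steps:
$R = 20810$ ($R = - 2 \left(\left(-666 - 9145\right) - 594\right) = - 2 \left(-9811 - 594\right) = \left(-2\right) \left(-10405\right) = 20810$)
$\sqrt{R - -49577} = \sqrt{20810 - -49577} = \sqrt{20810 + 49577} = \sqrt{70387}$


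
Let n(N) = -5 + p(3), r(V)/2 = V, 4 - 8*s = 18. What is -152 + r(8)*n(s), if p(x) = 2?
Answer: -200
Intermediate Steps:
s = -7/4 (s = 1/2 - 1/8*18 = 1/2 - 9/4 = -7/4 ≈ -1.7500)
r(V) = 2*V
n(N) = -3 (n(N) = -5 + 2 = -3)
-152 + r(8)*n(s) = -152 + (2*8)*(-3) = -152 + 16*(-3) = -152 - 48 = -200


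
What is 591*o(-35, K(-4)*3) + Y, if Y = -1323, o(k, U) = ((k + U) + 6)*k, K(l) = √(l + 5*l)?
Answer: 598542 - 124110*I*√6 ≈ 5.9854e+5 - 3.0401e+5*I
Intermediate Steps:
K(l) = √6*√l (K(l) = √(6*l) = √6*√l)
o(k, U) = k*(6 + U + k) (o(k, U) = ((U + k) + 6)*k = (6 + U + k)*k = k*(6 + U + k))
591*o(-35, K(-4)*3) + Y = 591*(-35*(6 + (√6*√(-4))*3 - 35)) - 1323 = 591*(-35*(6 + (√6*(2*I))*3 - 35)) - 1323 = 591*(-35*(6 + (2*I*√6)*3 - 35)) - 1323 = 591*(-35*(6 + 6*I*√6 - 35)) - 1323 = 591*(-35*(-29 + 6*I*√6)) - 1323 = 591*(1015 - 210*I*√6) - 1323 = (599865 - 124110*I*√6) - 1323 = 598542 - 124110*I*√6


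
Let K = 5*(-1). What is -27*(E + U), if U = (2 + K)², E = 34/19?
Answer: -5535/19 ≈ -291.32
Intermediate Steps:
K = -5
E = 34/19 (E = 34*(1/19) = 34/19 ≈ 1.7895)
U = 9 (U = (2 - 5)² = (-3)² = 9)
-27*(E + U) = -27*(34/19 + 9) = -27*205/19 = -5535/19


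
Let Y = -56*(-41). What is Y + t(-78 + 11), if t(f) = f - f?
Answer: 2296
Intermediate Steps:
t(f) = 0
Y = 2296
Y + t(-78 + 11) = 2296 + 0 = 2296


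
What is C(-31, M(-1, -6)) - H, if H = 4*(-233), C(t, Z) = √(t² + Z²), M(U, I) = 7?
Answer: 932 + √1010 ≈ 963.78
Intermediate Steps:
C(t, Z) = √(Z² + t²)
H = -932
C(-31, M(-1, -6)) - H = √(7² + (-31)²) - 1*(-932) = √(49 + 961) + 932 = √1010 + 932 = 932 + √1010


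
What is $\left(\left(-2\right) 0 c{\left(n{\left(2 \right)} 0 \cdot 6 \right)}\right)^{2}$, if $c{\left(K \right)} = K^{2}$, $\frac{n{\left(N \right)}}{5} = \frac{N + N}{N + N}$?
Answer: $0$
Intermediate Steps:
$n{\left(N \right)} = 5$ ($n{\left(N \right)} = 5 \frac{N + N}{N + N} = 5 \frac{2 N}{2 N} = 5 \cdot 2 N \frac{1}{2 N} = 5 \cdot 1 = 5$)
$\left(\left(-2\right) 0 c{\left(n{\left(2 \right)} 0 \cdot 6 \right)}\right)^{2} = \left(\left(-2\right) 0 \left(5 \cdot 0 \cdot 6\right)^{2}\right)^{2} = \left(0 \left(0 \cdot 6\right)^{2}\right)^{2} = \left(0 \cdot 0^{2}\right)^{2} = \left(0 \cdot 0\right)^{2} = 0^{2} = 0$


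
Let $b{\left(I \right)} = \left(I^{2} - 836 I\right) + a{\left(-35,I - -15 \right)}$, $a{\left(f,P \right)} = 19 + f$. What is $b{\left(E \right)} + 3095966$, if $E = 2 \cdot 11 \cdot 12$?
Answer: $2944942$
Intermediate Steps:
$E = 264$ ($E = 22 \cdot 12 = 264$)
$b{\left(I \right)} = -16 + I^{2} - 836 I$ ($b{\left(I \right)} = \left(I^{2} - 836 I\right) + \left(19 - 35\right) = \left(I^{2} - 836 I\right) - 16 = -16 + I^{2} - 836 I$)
$b{\left(E \right)} + 3095966 = \left(-16 + 264^{2} - 220704\right) + 3095966 = \left(-16 + 69696 - 220704\right) + 3095966 = -151024 + 3095966 = 2944942$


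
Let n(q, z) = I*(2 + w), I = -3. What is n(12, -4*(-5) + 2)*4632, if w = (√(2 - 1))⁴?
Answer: -41688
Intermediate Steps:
w = 1 (w = (√1)⁴ = 1⁴ = 1)
n(q, z) = -9 (n(q, z) = -3*(2 + 1) = -3*3 = -9)
n(12, -4*(-5) + 2)*4632 = -9*4632 = -41688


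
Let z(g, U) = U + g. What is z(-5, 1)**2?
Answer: 16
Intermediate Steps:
z(-5, 1)**2 = (1 - 5)**2 = (-4)**2 = 16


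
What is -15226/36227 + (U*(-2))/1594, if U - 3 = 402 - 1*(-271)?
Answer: -36624574/28872919 ≈ -1.2685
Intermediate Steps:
U = 676 (U = 3 + (402 - 1*(-271)) = 3 + (402 + 271) = 3 + 673 = 676)
-15226/36227 + (U*(-2))/1594 = -15226/36227 + (676*(-2))/1594 = -15226*1/36227 - 1352*1/1594 = -15226/36227 - 676/797 = -36624574/28872919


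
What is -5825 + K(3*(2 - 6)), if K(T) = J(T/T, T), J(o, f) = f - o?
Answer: -5838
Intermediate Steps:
K(T) = -1 + T (K(T) = T - T/T = T - 1*1 = T - 1 = -1 + T)
-5825 + K(3*(2 - 6)) = -5825 + (-1 + 3*(2 - 6)) = -5825 + (-1 + 3*(-4)) = -5825 + (-1 - 12) = -5825 - 13 = -5838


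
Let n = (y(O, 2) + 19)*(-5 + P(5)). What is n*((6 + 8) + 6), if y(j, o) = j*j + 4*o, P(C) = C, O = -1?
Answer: 0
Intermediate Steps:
y(j, o) = j² + 4*o
n = 0 (n = (((-1)² + 4*2) + 19)*(-5 + 5) = ((1 + 8) + 19)*0 = (9 + 19)*0 = 28*0 = 0)
n*((6 + 8) + 6) = 0*((6 + 8) + 6) = 0*(14 + 6) = 0*20 = 0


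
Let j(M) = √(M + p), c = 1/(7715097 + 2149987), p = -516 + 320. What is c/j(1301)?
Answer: √1105/10900917820 ≈ 3.0494e-9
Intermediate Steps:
p = -196
c = 1/9865084 ≈ 1.0137e-7
j(M) = √(-196 + M) (j(M) = √(M - 196) = √(-196 + M))
c/j(1301) = 1/(9865084*(√(-196 + 1301))) = 1/(9865084*(√1105)) = (√1105/1105)/9865084 = √1105/10900917820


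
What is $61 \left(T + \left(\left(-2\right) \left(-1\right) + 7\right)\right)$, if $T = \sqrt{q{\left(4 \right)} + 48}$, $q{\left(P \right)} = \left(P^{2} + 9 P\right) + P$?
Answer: $549 + 122 \sqrt{26} \approx 1171.1$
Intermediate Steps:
$q{\left(P \right)} = P^{2} + 10 P$
$T = 2 \sqrt{26}$ ($T = \sqrt{4 \left(10 + 4\right) + 48} = \sqrt{4 \cdot 14 + 48} = \sqrt{56 + 48} = \sqrt{104} = 2 \sqrt{26} \approx 10.198$)
$61 \left(T + \left(\left(-2\right) \left(-1\right) + 7\right)\right) = 61 \left(2 \sqrt{26} + \left(\left(-2\right) \left(-1\right) + 7\right)\right) = 61 \left(2 \sqrt{26} + \left(2 + 7\right)\right) = 61 \left(2 \sqrt{26} + 9\right) = 61 \left(9 + 2 \sqrt{26}\right) = 549 + 122 \sqrt{26}$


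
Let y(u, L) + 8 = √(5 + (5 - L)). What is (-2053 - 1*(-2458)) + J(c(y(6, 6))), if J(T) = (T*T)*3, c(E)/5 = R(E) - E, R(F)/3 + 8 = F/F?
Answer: 17280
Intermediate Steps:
y(u, L) = -8 + √(10 - L) (y(u, L) = -8 + √(5 + (5 - L)) = -8 + √(10 - L))
R(F) = -21 (R(F) = -24 + 3*(F/F) = -24 + 3*1 = -24 + 3 = -21)
c(E) = -105 - 5*E (c(E) = 5*(-21 - E) = -105 - 5*E)
J(T) = 3*T² (J(T) = T²*3 = 3*T²)
(-2053 - 1*(-2458)) + J(c(y(6, 6))) = (-2053 - 1*(-2458)) + 3*(-105 - 5*(-8 + √(10 - 1*6)))² = (-2053 + 2458) + 3*(-105 - 5*(-8 + √(10 - 6)))² = 405 + 3*(-105 - 5*(-8 + √4))² = 405 + 3*(-105 - 5*(-8 + 2))² = 405 + 3*(-105 - 5*(-6))² = 405 + 3*(-105 + 30)² = 405 + 3*(-75)² = 405 + 3*5625 = 405 + 16875 = 17280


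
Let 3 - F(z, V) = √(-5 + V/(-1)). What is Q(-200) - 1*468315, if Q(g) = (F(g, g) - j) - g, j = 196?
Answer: -468308 - √195 ≈ -4.6832e+5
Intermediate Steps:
F(z, V) = 3 - √(-5 - V) (F(z, V) = 3 - √(-5 + V/(-1)) = 3 - √(-5 + V*(-1)) = 3 - √(-5 - V))
Q(g) = -193 - g - √(-5 - g) (Q(g) = ((3 - √(-5 - g)) - 1*196) - g = ((3 - √(-5 - g)) - 196) - g = (-193 - √(-5 - g)) - g = -193 - g - √(-5 - g))
Q(-200) - 1*468315 = (-193 - 1*(-200) - √(-5 - 1*(-200))) - 1*468315 = (-193 + 200 - √(-5 + 200)) - 468315 = (-193 + 200 - √195) - 468315 = (7 - √195) - 468315 = -468308 - √195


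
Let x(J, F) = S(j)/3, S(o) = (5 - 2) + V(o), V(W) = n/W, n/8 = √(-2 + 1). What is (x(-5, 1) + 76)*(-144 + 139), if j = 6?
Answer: -385 - 20*I/9 ≈ -385.0 - 2.2222*I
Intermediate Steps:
n = 8*I (n = 8*√(-2 + 1) = 8*√(-1) = 8*I ≈ 8.0*I)
V(W) = 8*I/W (V(W) = (8*I)/W = 8*I/W)
S(o) = 3 + 8*I/o (S(o) = (5 - 2) + 8*I/o = 3 + 8*I/o)
x(J, F) = 1 + 4*I/9 (x(J, F) = (3 + 8*I/6)/3 = (3 + 8*I*(⅙))*(⅓) = (3 + 4*I/3)*(⅓) = 1 + 4*I/9)
(x(-5, 1) + 76)*(-144 + 139) = ((1 + 4*I/9) + 76)*(-144 + 139) = (77 + 4*I/9)*(-5) = -385 - 20*I/9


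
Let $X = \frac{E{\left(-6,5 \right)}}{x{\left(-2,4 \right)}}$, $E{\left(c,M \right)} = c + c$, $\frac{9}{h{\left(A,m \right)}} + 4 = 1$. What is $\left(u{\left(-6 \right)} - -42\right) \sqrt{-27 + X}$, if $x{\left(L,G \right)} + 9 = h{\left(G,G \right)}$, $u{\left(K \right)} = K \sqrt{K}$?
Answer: $12 \sqrt{39} + 42 i \sqrt{26} \approx 74.94 + 214.16 i$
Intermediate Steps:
$u{\left(K \right)} = K^{\frac{3}{2}}$
$h{\left(A,m \right)} = -3$ ($h{\left(A,m \right)} = \frac{9}{-4 + 1} = \frac{9}{-3} = 9 \left(- \frac{1}{3}\right) = -3$)
$E{\left(c,M \right)} = 2 c$
$x{\left(L,G \right)} = -12$ ($x{\left(L,G \right)} = -9 - 3 = -12$)
$X = 1$ ($X = \frac{2 \left(-6\right)}{-12} = \left(-12\right) \left(- \frac{1}{12}\right) = 1$)
$\left(u{\left(-6 \right)} - -42\right) \sqrt{-27 + X} = \left(\left(-6\right)^{\frac{3}{2}} - -42\right) \sqrt{-27 + 1} = \left(- 6 i \sqrt{6} + 42\right) \sqrt{-26} = \left(42 - 6 i \sqrt{6}\right) i \sqrt{26} = i \sqrt{26} \left(42 - 6 i \sqrt{6}\right)$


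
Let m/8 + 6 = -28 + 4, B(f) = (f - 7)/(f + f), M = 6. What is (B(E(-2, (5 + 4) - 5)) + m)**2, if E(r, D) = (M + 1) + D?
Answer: 6959044/121 ≈ 57513.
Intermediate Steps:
E(r, D) = 7 + D (E(r, D) = (6 + 1) + D = 7 + D)
B(f) = (-7 + f)/(2*f) (B(f) = (-7 + f)/((2*f)) = (-7 + f)*(1/(2*f)) = (-7 + f)/(2*f))
m = -240 (m = -48 + 8*(-28 + 4) = -48 + 8*(-24) = -48 - 192 = -240)
(B(E(-2, (5 + 4) - 5)) + m)**2 = ((-7 + (7 + ((5 + 4) - 5)))/(2*(7 + ((5 + 4) - 5))) - 240)**2 = ((-7 + (7 + (9 - 5)))/(2*(7 + (9 - 5))) - 240)**2 = ((-7 + (7 + 4))/(2*(7 + 4)) - 240)**2 = ((1/2)*(-7 + 11)/11 - 240)**2 = ((1/2)*(1/11)*4 - 240)**2 = (2/11 - 240)**2 = (-2638/11)**2 = 6959044/121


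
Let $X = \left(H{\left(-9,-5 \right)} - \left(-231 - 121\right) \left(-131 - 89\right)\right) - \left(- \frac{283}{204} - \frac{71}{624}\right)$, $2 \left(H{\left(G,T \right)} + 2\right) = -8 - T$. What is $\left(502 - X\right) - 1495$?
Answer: $\frac{810970981}{10608} \approx 76449.0$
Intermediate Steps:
$H{\left(G,T \right)} = -6 - \frac{T}{2}$ ($H{\left(G,T \right)} = -2 + \frac{-8 - T}{2} = -2 - \left(4 + \frac{T}{2}\right) = -6 - \frac{T}{2}$)
$X = - \frac{821504725}{10608}$ ($X = \left(\left(-6 - - \frac{5}{2}\right) - \left(-231 - 121\right) \left(-131 - 89\right)\right) - \left(- \frac{283}{204} - \frac{71}{624}\right) = \left(\left(-6 + \frac{5}{2}\right) - \left(-352\right) \left(-220\right)\right) - - \frac{15923}{10608} = \left(- \frac{7}{2} - 77440\right) + \left(\frac{71}{624} + \frac{283}{204}\right) = \left(- \frac{7}{2} - 77440\right) + \frac{15923}{10608} = - \frac{154887}{2} + \frac{15923}{10608} = - \frac{821504725}{10608} \approx -77442.0$)
$\left(502 - X\right) - 1495 = \left(502 - - \frac{821504725}{10608}\right) - 1495 = \left(502 + \frac{821504725}{10608}\right) - 1495 = \frac{826829941}{10608} - 1495 = \frac{810970981}{10608}$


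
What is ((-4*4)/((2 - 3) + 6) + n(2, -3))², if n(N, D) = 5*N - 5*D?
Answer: 11881/25 ≈ 475.24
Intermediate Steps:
n(N, D) = -5*D + 5*N
((-4*4)/((2 - 3) + 6) + n(2, -3))² = ((-4*4)/((2 - 3) + 6) + (-5*(-3) + 5*2))² = (-16/(-1 + 6) + (15 + 10))² = (-16/5 + 25)² = (109/5)² = 11881/25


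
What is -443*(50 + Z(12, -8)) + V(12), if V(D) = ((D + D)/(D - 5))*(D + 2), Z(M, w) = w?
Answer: -18558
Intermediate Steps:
V(D) = 2*D*(2 + D)/(-5 + D) (V(D) = ((2*D)/(-5 + D))*(2 + D) = (2*D/(-5 + D))*(2 + D) = 2*D*(2 + D)/(-5 + D))
-443*(50 + Z(12, -8)) + V(12) = -443*(50 - 8) + 2*12*(2 + 12)/(-5 + 12) = -443*42 + 2*12*14/7 = -18606 + 2*12*(1/7)*14 = -18606 + 48 = -18558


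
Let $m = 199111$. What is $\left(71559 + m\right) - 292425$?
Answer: $-21755$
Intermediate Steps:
$\left(71559 + m\right) - 292425 = \left(71559 + 199111\right) - 292425 = 270670 - 292425 = -21755$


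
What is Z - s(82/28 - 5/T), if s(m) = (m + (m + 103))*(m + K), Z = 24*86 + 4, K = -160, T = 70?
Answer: 938432/49 ≈ 19152.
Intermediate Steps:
Z = 2068 (Z = 2064 + 4 = 2068)
s(m) = (-160 + m)*(103 + 2*m) (s(m) = (m + (m + 103))*(m - 160) = (m + (103 + m))*(-160 + m) = (103 + 2*m)*(-160 + m) = (-160 + m)*(103 + 2*m))
Z - s(82/28 - 5/T) = 2068 - (-16480 - 217*(82/28 - 5/70) + 2*(82/28 - 5/70)**2) = 2068 - (-16480 - 217*(82*(1/28) - 5*1/70) + 2*(82*(1/28) - 5*1/70)**2) = 2068 - (-16480 - 217*(41/14 - 1/14) + 2*(41/14 - 1/14)**2) = 2068 - (-16480 - 217*20/7 + 2*(20/7)**2) = 2068 - (-16480 - 620 + 2*(400/49)) = 2068 - (-16480 - 620 + 800/49) = 2068 - 1*(-837100/49) = 2068 + 837100/49 = 938432/49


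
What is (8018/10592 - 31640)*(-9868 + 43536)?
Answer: -1410364564727/1324 ≈ -1.0652e+9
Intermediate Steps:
(8018/10592 - 31640)*(-9868 + 43536) = (8018*(1/10592) - 31640)*33668 = (4009/5296 - 31640)*33668 = -167561431/5296*33668 = -1410364564727/1324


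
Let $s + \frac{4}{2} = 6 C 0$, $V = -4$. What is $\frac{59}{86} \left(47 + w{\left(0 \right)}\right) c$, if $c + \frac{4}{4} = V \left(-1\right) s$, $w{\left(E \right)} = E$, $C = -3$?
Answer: $- \frac{24957}{86} \approx -290.2$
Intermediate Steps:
$s = -2$ ($s = -2 + 6 \left(-3\right) 0 = -2 - 0 = -2 + 0 = -2$)
$c = -9$ ($c = -1 + \left(-4\right) \left(-1\right) \left(-2\right) = -1 + 4 \left(-2\right) = -1 - 8 = -9$)
$\frac{59}{86} \left(47 + w{\left(0 \right)}\right) c = \frac{59}{86} \left(47 + 0\right) \left(-9\right) = 59 \cdot \frac{1}{86} \cdot 47 \left(-9\right) = \frac{59}{86} \cdot 47 \left(-9\right) = \frac{2773}{86} \left(-9\right) = - \frac{24957}{86}$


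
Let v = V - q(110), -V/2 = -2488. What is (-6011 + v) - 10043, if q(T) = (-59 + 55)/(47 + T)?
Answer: -1739242/157 ≈ -11078.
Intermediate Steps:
V = 4976 (V = -2*(-2488) = 4976)
q(T) = -4/(47 + T)
v = 781236/157 (v = 4976 - (-4)/(47 + 110) = 4976 - (-4)/157 = 4976 - 1*(-4/157) = 4976 + 4/157 = 781236/157 ≈ 4976.0)
(-6011 + v) - 10043 = (-6011 + 781236/157) - 10043 = -162491/157 - 10043 = -1739242/157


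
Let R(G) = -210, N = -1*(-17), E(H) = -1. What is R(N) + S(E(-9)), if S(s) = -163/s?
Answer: -47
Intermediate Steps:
N = 17
R(N) + S(E(-9)) = -210 - 163/(-1) = -210 - 163*(-1) = -210 + 163 = -47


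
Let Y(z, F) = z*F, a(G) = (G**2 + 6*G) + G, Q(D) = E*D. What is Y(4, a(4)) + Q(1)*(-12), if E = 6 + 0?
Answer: 104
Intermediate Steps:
E = 6
Q(D) = 6*D
a(G) = G**2 + 7*G
Y(z, F) = F*z
Y(4, a(4)) + Q(1)*(-12) = (4*(7 + 4))*4 + (6*1)*(-12) = (4*11)*4 + 6*(-12) = 44*4 - 72 = 176 - 72 = 104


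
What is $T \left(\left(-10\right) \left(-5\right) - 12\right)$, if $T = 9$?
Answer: $342$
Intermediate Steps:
$T \left(\left(-10\right) \left(-5\right) - 12\right) = 9 \left(\left(-10\right) \left(-5\right) - 12\right) = 9 \left(50 - 12\right) = 9 \cdot 38 = 342$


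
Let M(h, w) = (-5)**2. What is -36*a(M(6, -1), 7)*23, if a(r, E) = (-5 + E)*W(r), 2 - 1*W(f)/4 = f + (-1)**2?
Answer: 158976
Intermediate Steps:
W(f) = 4 - 4*f (W(f) = 8 - 4*(f + (-1)**2) = 8 - 4*(f + 1) = 8 - 4*(1 + f) = 8 + (-4 - 4*f) = 4 - 4*f)
M(h, w) = 25
a(r, E) = (-5 + E)*(4 - 4*r)
-36*a(M(6, -1), 7)*23 = -(-144)*(-1 + 25)*(-5 + 7)*23 = -(-144)*24*2*23 = -36*(-192)*23 = 6912*23 = 158976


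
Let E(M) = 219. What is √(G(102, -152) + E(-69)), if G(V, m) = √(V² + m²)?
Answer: √(219 + 2*√8377) ≈ 20.051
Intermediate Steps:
√(G(102, -152) + E(-69)) = √(√(102² + (-152)²) + 219) = √(√(10404 + 23104) + 219) = √(√33508 + 219) = √(2*√8377 + 219) = √(219 + 2*√8377)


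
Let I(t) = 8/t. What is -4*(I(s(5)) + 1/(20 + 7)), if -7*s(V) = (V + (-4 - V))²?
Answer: 374/27 ≈ 13.852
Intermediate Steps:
s(V) = -16/7 (s(V) = -(V + (-4 - V))²/7 = -⅐*(-4)² = -⅐*16 = -16/7)
-4*(I(s(5)) + 1/(20 + 7)) = -4*(8/(-16/7) + 1/(20 + 7)) = -4*(8*(-7/16) + 1/27) = -4*(-7/2 + 1/27) = -4*(-187/54) = 374/27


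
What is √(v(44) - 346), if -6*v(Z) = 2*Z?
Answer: I*√3246/3 ≈ 18.991*I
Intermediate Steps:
v(Z) = -Z/3
√(v(44) - 346) = √(-⅓*44 - 346) = √(-44/3 - 346) = √(-1082/3) = I*√3246/3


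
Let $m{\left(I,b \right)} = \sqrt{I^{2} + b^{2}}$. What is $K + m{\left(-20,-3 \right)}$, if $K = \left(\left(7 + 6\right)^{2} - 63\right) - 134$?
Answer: $-28 + \sqrt{409} \approx -7.7763$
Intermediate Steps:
$K = -28$ ($K = \left(13^{2} - 63\right) - 134 = \left(169 - 63\right) - 134 = 106 - 134 = -28$)
$K + m{\left(-20,-3 \right)} = -28 + \sqrt{\left(-20\right)^{2} + \left(-3\right)^{2}} = -28 + \sqrt{400 + 9} = -28 + \sqrt{409}$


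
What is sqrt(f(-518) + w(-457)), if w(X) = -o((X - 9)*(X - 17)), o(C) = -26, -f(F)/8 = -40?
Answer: sqrt(346) ≈ 18.601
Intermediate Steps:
f(F) = 320 (f(F) = -8*(-40) = 320)
w(X) = 26 (w(X) = -1*(-26) = 26)
sqrt(f(-518) + w(-457)) = sqrt(320 + 26) = sqrt(346)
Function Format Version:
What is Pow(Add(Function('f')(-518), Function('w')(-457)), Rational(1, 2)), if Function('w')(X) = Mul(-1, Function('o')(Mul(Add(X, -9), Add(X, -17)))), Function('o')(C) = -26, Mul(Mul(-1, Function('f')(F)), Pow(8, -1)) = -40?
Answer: Pow(346, Rational(1, 2)) ≈ 18.601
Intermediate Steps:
Function('f')(F) = 320 (Function('f')(F) = Mul(-8, -40) = 320)
Function('w')(X) = 26 (Function('w')(X) = Mul(-1, -26) = 26)
Pow(Add(Function('f')(-518), Function('w')(-457)), Rational(1, 2)) = Pow(Add(320, 26), Rational(1, 2)) = Pow(346, Rational(1, 2))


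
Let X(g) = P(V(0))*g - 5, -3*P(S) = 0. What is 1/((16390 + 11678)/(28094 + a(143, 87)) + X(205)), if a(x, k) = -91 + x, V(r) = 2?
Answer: -4691/18777 ≈ -0.24983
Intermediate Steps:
P(S) = 0 (P(S) = -⅓*0 = 0)
X(g) = -5 (X(g) = 0*g - 5 = 0 - 5 = -5)
1/((16390 + 11678)/(28094 + a(143, 87)) + X(205)) = 1/((16390 + 11678)/(28094 + (-91 + 143)) - 5) = 1/(28068/(28094 + 52) - 5) = 1/(28068/28146 - 5) = 1/(28068*(1/28146) - 5) = 1/(4678/4691 - 5) = 1/(-18777/4691) = -4691/18777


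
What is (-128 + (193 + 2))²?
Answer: 4489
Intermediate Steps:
(-128 + (193 + 2))² = (-128 + 195)² = 67² = 4489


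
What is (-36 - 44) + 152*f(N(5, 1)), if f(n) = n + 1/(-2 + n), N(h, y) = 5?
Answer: 2192/3 ≈ 730.67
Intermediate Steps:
(-36 - 44) + 152*f(N(5, 1)) = (-36 - 44) + 152*((1 + 5² - 2*5)/(-2 + 5)) = -80 + 152*((1 + 25 - 10)/3) = -80 + 152*((⅓)*16) = -80 + 152*(16/3) = -80 + 2432/3 = 2192/3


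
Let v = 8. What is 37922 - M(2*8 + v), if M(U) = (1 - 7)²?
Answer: 37886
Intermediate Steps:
M(U) = 36 (M(U) = (-6)² = 36)
37922 - M(2*8 + v) = 37922 - 1*36 = 37922 - 36 = 37886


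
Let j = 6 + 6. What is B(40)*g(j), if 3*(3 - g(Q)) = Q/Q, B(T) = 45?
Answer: 120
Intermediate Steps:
j = 12
g(Q) = 8/3 (g(Q) = 3 - Q/(3*Q) = 3 - ⅓*1 = 3 - ⅓ = 8/3)
B(40)*g(j) = 45*(8/3) = 120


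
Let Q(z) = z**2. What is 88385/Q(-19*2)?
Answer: 88385/1444 ≈ 61.208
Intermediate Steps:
88385/Q(-19*2) = 88385/((-19*2)**2) = 88385/((-38)**2) = 88385/1444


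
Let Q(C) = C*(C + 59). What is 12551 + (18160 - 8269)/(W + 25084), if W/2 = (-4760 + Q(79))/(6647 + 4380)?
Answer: 3471885759209/276613552 ≈ 12551.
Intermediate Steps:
Q(C) = C*(59 + C)
W = 12284/11027 (W = 2*((-4760 + 79*(59 + 79))/(6647 + 4380)) = 2*((-4760 + 79*138)/11027) = 2*((-4760 + 10902)*(1/11027)) = 2*(6142*(1/11027)) = 2*(6142/11027) = 12284/11027 ≈ 1.1140)
12551 + (18160 - 8269)/(W + 25084) = 12551 + (18160 - 8269)/(12284/11027 + 25084) = 12551 + 9891/(276613552/11027) = 12551 + 9891*(11027/276613552) = 12551 + 109068057/276613552 = 3471885759209/276613552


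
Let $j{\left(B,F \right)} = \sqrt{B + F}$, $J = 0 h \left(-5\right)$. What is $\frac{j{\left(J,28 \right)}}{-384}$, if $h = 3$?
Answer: $- \frac{\sqrt{7}}{192} \approx -0.01378$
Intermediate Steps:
$J = 0$ ($J = 0 \cdot 3 \left(-5\right) = 0 \left(-5\right) = 0$)
$\frac{j{\left(J,28 \right)}}{-384} = \frac{\sqrt{0 + 28}}{-384} = \sqrt{28} \left(- \frac{1}{384}\right) = 2 \sqrt{7} \left(- \frac{1}{384}\right) = - \frac{\sqrt{7}}{192}$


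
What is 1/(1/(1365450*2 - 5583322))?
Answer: -2852422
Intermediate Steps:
1/(1/(1365450*2 - 5583322)) = 1/(1/(2730900 - 5583322)) = 1/(1/(-2852422)) = 1/(-1/2852422) = -2852422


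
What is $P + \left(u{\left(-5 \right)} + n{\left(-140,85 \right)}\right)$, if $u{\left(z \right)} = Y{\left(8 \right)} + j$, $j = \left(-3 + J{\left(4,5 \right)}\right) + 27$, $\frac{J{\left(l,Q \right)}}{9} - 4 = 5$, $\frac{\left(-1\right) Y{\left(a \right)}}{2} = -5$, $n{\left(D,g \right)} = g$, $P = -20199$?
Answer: $-19999$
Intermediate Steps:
$Y{\left(a \right)} = 10$ ($Y{\left(a \right)} = \left(-2\right) \left(-5\right) = 10$)
$J{\left(l,Q \right)} = 81$ ($J{\left(l,Q \right)} = 36 + 9 \cdot 5 = 36 + 45 = 81$)
$j = 105$ ($j = \left(-3 + 81\right) + 27 = 78 + 27 = 105$)
$u{\left(z \right)} = 115$ ($u{\left(z \right)} = 10 + 105 = 115$)
$P + \left(u{\left(-5 \right)} + n{\left(-140,85 \right)}\right) = -20199 + \left(115 + 85\right) = -20199 + 200 = -19999$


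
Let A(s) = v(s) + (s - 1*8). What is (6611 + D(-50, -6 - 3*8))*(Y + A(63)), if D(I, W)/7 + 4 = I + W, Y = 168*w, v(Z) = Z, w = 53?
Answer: 54339506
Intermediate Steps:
Y = 8904 (Y = 168*53 = 8904)
D(I, W) = -28 + 7*I + 7*W (D(I, W) = -28 + 7*(I + W) = -28 + (7*I + 7*W) = -28 + 7*I + 7*W)
A(s) = -8 + 2*s (A(s) = s + (s - 1*8) = s + (s - 8) = s + (-8 + s) = -8 + 2*s)
(6611 + D(-50, -6 - 3*8))*(Y + A(63)) = (6611 + (-28 + 7*(-50) + 7*(-6 - 3*8)))*(8904 + (-8 + 2*63)) = (6611 + (-28 - 350 + 7*(-6 - 24)))*(8904 + (-8 + 126)) = (6611 + (-28 - 350 + 7*(-30)))*(8904 + 118) = (6611 + (-28 - 350 - 210))*9022 = (6611 - 588)*9022 = 6023*9022 = 54339506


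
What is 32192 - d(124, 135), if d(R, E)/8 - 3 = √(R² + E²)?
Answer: 32168 - 8*√33601 ≈ 30702.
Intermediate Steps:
d(R, E) = 24 + 8*√(E² + R²) (d(R, E) = 24 + 8*√(R² + E²) = 24 + 8*√(E² + R²))
32192 - d(124, 135) = 32192 - (24 + 8*√(135² + 124²)) = 32192 - (24 + 8*√(18225 + 15376)) = 32192 - (24 + 8*√33601) = 32192 + (-24 - 8*√33601) = 32168 - 8*√33601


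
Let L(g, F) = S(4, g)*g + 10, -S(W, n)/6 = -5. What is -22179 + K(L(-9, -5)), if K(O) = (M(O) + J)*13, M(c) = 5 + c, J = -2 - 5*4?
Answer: -25780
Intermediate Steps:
S(W, n) = 30 (S(W, n) = -6*(-5) = 30)
J = -22 (J = -2 - 20 = -22)
L(g, F) = 10 + 30*g (L(g, F) = 30*g + 10 = 10 + 30*g)
K(O) = -221 + 13*O (K(O) = ((5 + O) - 22)*13 = (-17 + O)*13 = -221 + 13*O)
-22179 + K(L(-9, -5)) = -22179 + (-221 + 13*(10 + 30*(-9))) = -22179 + (-221 + 13*(10 - 270)) = -22179 + (-221 + 13*(-260)) = -22179 + (-221 - 3380) = -22179 - 3601 = -25780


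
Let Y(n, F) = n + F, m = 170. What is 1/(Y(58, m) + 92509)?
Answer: 1/92737 ≈ 1.0783e-5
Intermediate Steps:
Y(n, F) = F + n
1/(Y(58, m) + 92509) = 1/((170 + 58) + 92509) = 1/(228 + 92509) = 1/92737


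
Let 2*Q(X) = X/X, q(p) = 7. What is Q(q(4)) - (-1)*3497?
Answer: 6995/2 ≈ 3497.5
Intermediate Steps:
Q(X) = ½ (Q(X) = (X/X)/2 = (½)*1 = ½)
Q(q(4)) - (-1)*3497 = ½ - (-1)*3497 = ½ - 1*(-3497) = ½ + 3497 = 6995/2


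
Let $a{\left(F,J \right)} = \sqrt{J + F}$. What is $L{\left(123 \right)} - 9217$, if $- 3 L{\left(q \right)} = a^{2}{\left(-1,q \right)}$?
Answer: $- \frac{27773}{3} \approx -9257.7$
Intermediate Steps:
$a{\left(F,J \right)} = \sqrt{F + J}$
$L{\left(q \right)} = \frac{1}{3} - \frac{q}{3}$ ($L{\left(q \right)} = - \frac{\left(\sqrt{-1 + q}\right)^{2}}{3} = - \frac{-1 + q}{3} = \frac{1}{3} - \frac{q}{3}$)
$L{\left(123 \right)} - 9217 = \left(\frac{1}{3} - 41\right) - 9217 = - \frac{122}{3} - 9217 = - \frac{27773}{3}$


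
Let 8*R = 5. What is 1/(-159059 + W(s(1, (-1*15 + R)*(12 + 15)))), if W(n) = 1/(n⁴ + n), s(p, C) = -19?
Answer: -130302/20725705817 ≈ -6.2870e-6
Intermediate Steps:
R = 5/8 (R = (⅛)*5 = 5/8 ≈ 0.62500)
W(n) = 1/(n + n⁴)
1/(-159059 + W(s(1, (-1*15 + R)*(12 + 15)))) = 1/(-159059 + 1/(-19 + (-19)⁴)) = 1/(-159059 + 1/(-19 + 130321)) = 1/(-159059 + 1/130302) = 1/(-20725705817/130302) = -130302/20725705817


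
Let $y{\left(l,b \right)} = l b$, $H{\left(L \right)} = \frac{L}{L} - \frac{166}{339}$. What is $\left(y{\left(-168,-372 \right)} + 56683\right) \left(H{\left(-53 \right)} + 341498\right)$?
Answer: $\frac{13797113876105}{339} \approx 4.0699 \cdot 10^{10}$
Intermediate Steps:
$H{\left(L \right)} = \frac{173}{339}$ ($H{\left(L \right)} = 1 - \frac{166}{339} = \frac{173}{339}$)
$y{\left(l,b \right)} = b l$
$\left(y{\left(-168,-372 \right)} + 56683\right) \left(H{\left(-53 \right)} + 341498\right) = \left(\left(-372\right) \left(-168\right) + 56683\right) \left(\frac{173}{339} + 341498\right) = \left(62496 + 56683\right) \frac{115767995}{339} = 119179 \cdot \frac{115767995}{339} = \frac{13797113876105}{339}$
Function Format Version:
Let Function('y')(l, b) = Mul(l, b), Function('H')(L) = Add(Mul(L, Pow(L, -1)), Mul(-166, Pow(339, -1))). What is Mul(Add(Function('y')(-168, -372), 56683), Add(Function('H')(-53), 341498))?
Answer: Rational(13797113876105, 339) ≈ 4.0699e+10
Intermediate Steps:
Function('H')(L) = Rational(173, 339) (Function('H')(L) = Add(1, Mul(-166, Rational(1, 339))) = Add(1, Rational(-166, 339)) = Rational(173, 339))
Function('y')(l, b) = Mul(b, l)
Mul(Add(Function('y')(-168, -372), 56683), Add(Function('H')(-53), 341498)) = Mul(Add(Mul(-372, -168), 56683), Add(Rational(173, 339), 341498)) = Mul(Add(62496, 56683), Rational(115767995, 339)) = Mul(119179, Rational(115767995, 339)) = Rational(13797113876105, 339)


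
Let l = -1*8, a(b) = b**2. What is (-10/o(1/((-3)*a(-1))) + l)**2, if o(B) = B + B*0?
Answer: 484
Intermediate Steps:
o(B) = B (o(B) = B + 0 = B)
l = -8
(-10/o(1/((-3)*a(-1))) + l)**2 = (-10/(1/((-3)*((-1)**2))) - 8)**2 = (-10/((-1/3/1)) - 8)**2 = (-10/((-1/3*1)) - 8)**2 = (-10/(-1/3) - 8)**2 = (-10*(-3) - 8)**2 = (30 - 8)**2 = 22**2 = 484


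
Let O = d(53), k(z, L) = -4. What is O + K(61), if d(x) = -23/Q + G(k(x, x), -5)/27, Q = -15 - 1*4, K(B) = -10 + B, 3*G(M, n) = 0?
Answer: 992/19 ≈ 52.211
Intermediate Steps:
G(M, n) = 0 (G(M, n) = (1/3)*0 = 0)
Q = -19 (Q = -15 - 4 = -19)
d(x) = 23/19 (d(x) = -23/(-19) + 0/27 = -23*(-1/19) + 0*(1/27) = 23/19 + 0 = 23/19)
O = 23/19 ≈ 1.2105
O + K(61) = 23/19 + (-10 + 61) = 23/19 + 51 = 992/19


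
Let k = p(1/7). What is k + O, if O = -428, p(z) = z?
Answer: -2995/7 ≈ -427.86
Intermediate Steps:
k = ⅐ (k = 1/7 = ⅐ ≈ 0.14286)
k + O = ⅐ - 428 = -2995/7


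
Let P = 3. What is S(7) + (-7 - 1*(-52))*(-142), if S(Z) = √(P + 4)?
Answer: -6390 + √7 ≈ -6387.4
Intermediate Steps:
S(Z) = √7 (S(Z) = √(3 + 4) = √7)
S(7) + (-7 - 1*(-52))*(-142) = √7 + (-7 - 1*(-52))*(-142) = √7 + (-7 + 52)*(-142) = √7 + 45*(-142) = √7 - 6390 = -6390 + √7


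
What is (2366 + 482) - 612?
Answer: 2236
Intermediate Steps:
(2366 + 482) - 612 = 2848 - 612 = 2236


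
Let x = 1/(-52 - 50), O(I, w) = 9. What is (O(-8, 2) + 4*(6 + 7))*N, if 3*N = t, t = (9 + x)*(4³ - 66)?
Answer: -55937/153 ≈ -365.60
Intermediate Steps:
x = -1/102 (x = 1/(-102) = -1/102 ≈ -0.0098039)
t = -917/51 (t = (9 - 1/102)*(4³ - 66) = 917*(64 - 66)/102 = (917/102)*(-2) = -917/51 ≈ -17.980)
N = -917/153 (N = (⅓)*(-917/51) = -917/153 ≈ -5.9935)
(O(-8, 2) + 4*(6 + 7))*N = (9 + 4*(6 + 7))*(-917/153) = (9 + 4*13)*(-917/153) = (9 + 52)*(-917/153) = 61*(-917/153) = -55937/153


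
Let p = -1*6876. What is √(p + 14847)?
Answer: √7971 ≈ 89.281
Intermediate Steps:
p = -6876
√(p + 14847) = √(-6876 + 14847) = √7971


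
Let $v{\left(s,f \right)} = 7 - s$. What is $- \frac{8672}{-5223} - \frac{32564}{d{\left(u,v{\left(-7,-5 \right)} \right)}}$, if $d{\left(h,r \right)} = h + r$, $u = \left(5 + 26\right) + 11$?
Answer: $- \frac{6057005}{10446} \approx -579.84$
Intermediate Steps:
$u = 42$ ($u = 31 + 11 = 42$)
$- \frac{8672}{-5223} - \frac{32564}{d{\left(u,v{\left(-7,-5 \right)} \right)}} = - \frac{8672}{-5223} - \frac{32564}{42 + \left(7 - -7\right)} = \left(-8672\right) \left(- \frac{1}{5223}\right) - \frac{32564}{42 + \left(7 + 7\right)} = \frac{8672}{5223} - \frac{32564}{42 + 14} = \frac{8672}{5223} - \frac{32564}{56} = \frac{8672}{5223} - \frac{1163}{2} = - \frac{6057005}{10446}$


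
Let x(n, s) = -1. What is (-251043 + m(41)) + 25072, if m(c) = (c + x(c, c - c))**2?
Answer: -224371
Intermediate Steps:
m(c) = (-1 + c)**2 (m(c) = (c - 1)**2 = (-1 + c)**2)
(-251043 + m(41)) + 25072 = (-251043 + (-1 + 41)**2) + 25072 = (-251043 + 40**2) + 25072 = (-251043 + 1600) + 25072 = -249443 + 25072 = -224371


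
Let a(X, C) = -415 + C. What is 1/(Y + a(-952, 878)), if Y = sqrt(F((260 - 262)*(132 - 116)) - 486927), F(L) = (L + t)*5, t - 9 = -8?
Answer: 463/701451 - I*sqrt(487082)/701451 ≈ 0.00066006 - 0.00099496*I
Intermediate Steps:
t = 1 (t = 9 - 8 = 1)
F(L) = 5 + 5*L (F(L) = (L + 1)*5 = (1 + L)*5 = 5 + 5*L)
Y = I*sqrt(487082) (Y = sqrt((5 + 5*((260 - 262)*(132 - 116))) - 486927) = sqrt((5 + 5*(-2*16)) - 486927) = sqrt((5 + 5*(-32)) - 486927) = sqrt((5 - 160) - 486927) = sqrt(-155 - 486927) = sqrt(-487082) = I*sqrt(487082) ≈ 697.91*I)
1/(Y + a(-952, 878)) = 1/(I*sqrt(487082) + (-415 + 878)) = 1/(I*sqrt(487082) + 463) = 1/(463 + I*sqrt(487082))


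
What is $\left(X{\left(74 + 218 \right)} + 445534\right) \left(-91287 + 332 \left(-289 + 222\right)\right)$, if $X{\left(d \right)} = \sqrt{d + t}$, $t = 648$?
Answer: $-50581920554 - 227062 \sqrt{235} \approx -5.0585 \cdot 10^{10}$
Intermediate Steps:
$X{\left(d \right)} = \sqrt{648 + d}$ ($X{\left(d \right)} = \sqrt{d + 648} = \sqrt{648 + d}$)
$\left(X{\left(74 + 218 \right)} + 445534\right) \left(-91287 + 332 \left(-289 + 222\right)\right) = \left(\sqrt{648 + \left(74 + 218\right)} + 445534\right) \left(-91287 + 332 \left(-289 + 222\right)\right) = \left(\sqrt{648 + 292} + 445534\right) \left(-91287 + 332 \left(-67\right)\right) = \left(\sqrt{940} + 445534\right) \left(-91287 - 22244\right) = \left(2 \sqrt{235} + 445534\right) \left(-113531\right) = \left(445534 + 2 \sqrt{235}\right) \left(-113531\right) = -50581920554 - 227062 \sqrt{235}$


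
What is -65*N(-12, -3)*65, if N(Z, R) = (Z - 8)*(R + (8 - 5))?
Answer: 0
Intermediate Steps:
N(Z, R) = (-8 + Z)*(3 + R) (N(Z, R) = (-8 + Z)*(R + 3) = (-8 + Z)*(3 + R))
-65*N(-12, -3)*65 = -65*(-24 - 8*(-3) + 3*(-12) - 3*(-12))*65 = -65*(-24 + 24 - 36 + 36)*65 = -65*0*65 = 0*65 = 0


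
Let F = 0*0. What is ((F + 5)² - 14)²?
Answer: 121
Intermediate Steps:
F = 0
((F + 5)² - 14)² = ((0 + 5)² - 14)² = (5² - 14)² = (25 - 14)² = 11² = 121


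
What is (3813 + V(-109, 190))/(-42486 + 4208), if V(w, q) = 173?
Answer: -1993/19139 ≈ -0.10413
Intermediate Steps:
(3813 + V(-109, 190))/(-42486 + 4208) = (3813 + 173)/(-42486 + 4208) = 3986/(-38278) = 3986*(-1/38278) = -1993/19139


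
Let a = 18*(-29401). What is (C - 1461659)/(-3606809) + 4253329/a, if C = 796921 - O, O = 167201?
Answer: -14900668223459/1908788245362 ≈ -7.8064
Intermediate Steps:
C = 629720 (C = 796921 - 1*167201 = 796921 - 167201 = 629720)
a = -529218
(C - 1461659)/(-3606809) + 4253329/a = (629720 - 1461659)/(-3606809) + 4253329/(-529218) = -831939*(-1/3606809) + 4253329*(-1/529218) = 831939/3606809 - 4253329/529218 = -14900668223459/1908788245362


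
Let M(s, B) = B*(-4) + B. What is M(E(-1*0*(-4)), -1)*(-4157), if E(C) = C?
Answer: -12471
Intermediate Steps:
M(s, B) = -3*B (M(s, B) = -4*B + B = -3*B)
M(E(-1*0*(-4)), -1)*(-4157) = -3*(-1)*(-4157) = 3*(-4157) = -12471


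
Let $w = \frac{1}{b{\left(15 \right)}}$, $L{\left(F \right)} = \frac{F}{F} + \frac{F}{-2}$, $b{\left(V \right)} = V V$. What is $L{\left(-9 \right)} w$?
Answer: $\frac{11}{450} \approx 0.024444$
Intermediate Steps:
$b{\left(V \right)} = V^{2}$
$L{\left(F \right)} = 1 - \frac{F}{2}$ ($L{\left(F \right)} = 1 + F \left(- \frac{1}{2}\right) = 1 - \frac{F}{2}$)
$w = \frac{1}{225}$ ($w = \frac{1}{15^{2}} = \frac{1}{225} \approx 0.0044444$)
$L{\left(-9 \right)} w = \left(1 - - \frac{9}{2}\right) \frac{1}{225} = \left(1 + \frac{9}{2}\right) \frac{1}{225} = \frac{11}{2} \cdot \frac{1}{225} = \frac{11}{450}$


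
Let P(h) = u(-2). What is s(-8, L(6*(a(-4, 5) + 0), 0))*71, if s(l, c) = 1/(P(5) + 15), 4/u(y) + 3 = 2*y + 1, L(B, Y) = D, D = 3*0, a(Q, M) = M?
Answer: 213/43 ≈ 4.9535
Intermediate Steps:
D = 0
L(B, Y) = 0
u(y) = 4/(-2 + 2*y) (u(y) = 4/(-3 + (2*y + 1)) = 4/(-3 + (1 + 2*y)) = 4/(-2 + 2*y))
P(h) = -⅔ (P(h) = 2/(-1 - 2) = 2/(-3) = 2*(-⅓) = -⅔)
s(l, c) = 3/43 (s(l, c) = 1/(-⅔ + 15) = 1/(43/3) = 3/43)
s(-8, L(6*(a(-4, 5) + 0), 0))*71 = (3/43)*71 = 213/43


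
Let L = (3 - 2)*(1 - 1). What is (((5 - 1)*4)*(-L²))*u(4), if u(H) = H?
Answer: 0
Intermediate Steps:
L = 0 (L = 1*0 = 0)
(((5 - 1)*4)*(-L²))*u(4) = (((5 - 1)*4)*(-1*0²))*4 = ((4*4)*(-1*0))*4 = (16*0)*4 = 0*4 = 0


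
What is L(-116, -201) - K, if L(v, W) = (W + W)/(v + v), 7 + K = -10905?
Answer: 1265993/116 ≈ 10914.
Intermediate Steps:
K = -10912 (K = -7 - 10905 = -10912)
L(v, W) = W/v (L(v, W) = (2*W)/((2*v)) = (2*W)*(1/(2*v)) = W/v)
L(-116, -201) - K = -201/(-116) - 1*(-10912) = -201*(-1/116) + 10912 = 201/116 + 10912 = 1265993/116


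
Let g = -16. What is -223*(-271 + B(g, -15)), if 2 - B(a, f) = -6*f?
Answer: 80057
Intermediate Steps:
B(a, f) = 2 + 6*f (B(a, f) = 2 - (-6)*f = 2 + 6*f)
-223*(-271 + B(g, -15)) = -223*(-271 + (2 + 6*(-15))) = -223*(-271 + (2 - 90)) = -223*(-271 - 88) = -223*(-359) = 80057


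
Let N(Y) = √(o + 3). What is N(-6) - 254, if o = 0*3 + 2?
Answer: -254 + √5 ≈ -251.76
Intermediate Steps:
o = 2 (o = 0 + 2 = 2)
N(Y) = √5 (N(Y) = √(2 + 3) = √5)
N(-6) - 254 = √5 - 254 = -254 + √5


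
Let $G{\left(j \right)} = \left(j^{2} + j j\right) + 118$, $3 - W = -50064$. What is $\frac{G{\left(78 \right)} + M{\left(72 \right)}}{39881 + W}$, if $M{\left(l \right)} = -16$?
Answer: $\frac{6135}{44974} \approx 0.13641$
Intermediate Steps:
$W = 50067$ ($W = 3 - -50064 = 3 + 50064 = 50067$)
$G{\left(j \right)} = 118 + 2 j^{2}$ ($G{\left(j \right)} = \left(j^{2} + j^{2}\right) + 118 = 2 j^{2} + 118 = 118 + 2 j^{2}$)
$\frac{G{\left(78 \right)} + M{\left(72 \right)}}{39881 + W} = \frac{\left(118 + 2 \cdot 78^{2}\right) - 16}{39881 + 50067} = \frac{\left(118 + 2 \cdot 6084\right) - 16}{89948} = \left(\left(118 + 12168\right) - 16\right) \frac{1}{89948} = \left(12286 - 16\right) \frac{1}{89948} = 12270 \cdot \frac{1}{89948} = \frac{6135}{44974}$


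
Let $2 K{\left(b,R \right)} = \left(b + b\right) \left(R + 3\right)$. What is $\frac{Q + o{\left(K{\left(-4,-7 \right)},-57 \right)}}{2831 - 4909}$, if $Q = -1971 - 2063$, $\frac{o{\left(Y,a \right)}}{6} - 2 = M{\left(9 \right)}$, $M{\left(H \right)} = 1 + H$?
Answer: $\frac{1981}{1039} \approx 1.9066$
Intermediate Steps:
$K{\left(b,R \right)} = b \left(3 + R\right)$ ($K{\left(b,R \right)} = \frac{\left(b + b\right) \left(R + 3\right)}{2} = \frac{2 b \left(3 + R\right)}{2} = b \left(3 + R\right)$)
$o{\left(Y,a \right)} = 72$ ($o{\left(Y,a \right)} = 12 + 6 \left(1 + 9\right) = 12 + 6 \cdot 10 = 12 + 60 = 72$)
$Q = -4034$ ($Q = -1971 - 2063 = -4034$)
$\frac{Q + o{\left(K{\left(-4,-7 \right)},-57 \right)}}{2831 - 4909} = \frac{-4034 + 72}{2831 - 4909} = - \frac{3962}{-2078} = \left(-3962\right) \left(- \frac{1}{2078}\right) = \frac{1981}{1039}$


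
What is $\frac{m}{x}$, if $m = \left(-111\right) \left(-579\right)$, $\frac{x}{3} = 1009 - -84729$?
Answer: $\frac{21423}{85738} \approx 0.24987$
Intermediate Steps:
$x = 257214$ ($x = 3 \left(1009 - -84729\right) = 3 \left(1009 + 84729\right) = 3 \cdot 85738 = 257214$)
$m = 64269$
$\frac{m}{x} = \frac{64269}{257214} = 64269 \cdot \frac{1}{257214} = \frac{21423}{85738}$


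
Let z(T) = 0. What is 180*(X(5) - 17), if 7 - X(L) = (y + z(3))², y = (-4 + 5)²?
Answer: -1980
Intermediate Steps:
y = 1 (y = 1² = 1)
X(L) = 6 (X(L) = 7 - (1 + 0)² = 7 - 1*1² = 7 - 1*1 = 7 - 1 = 6)
180*(X(5) - 17) = 180*(6 - 17) = 180*(-11) = -1980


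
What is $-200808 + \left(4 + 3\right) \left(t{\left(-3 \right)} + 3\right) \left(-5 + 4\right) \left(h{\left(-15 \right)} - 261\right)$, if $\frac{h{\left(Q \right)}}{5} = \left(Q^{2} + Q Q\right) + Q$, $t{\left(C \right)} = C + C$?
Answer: $-160614$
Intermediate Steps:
$t{\left(C \right)} = 2 C$
$h{\left(Q \right)} = 5 Q + 10 Q^{2}$ ($h{\left(Q \right)} = 5 \left(\left(Q^{2} + Q Q\right) + Q\right) = 5 \left(\left(Q^{2} + Q^{2}\right) + Q\right) = 5 \left(2 Q^{2} + Q\right) = 5 \left(Q + 2 Q^{2}\right) = 5 Q + 10 Q^{2}$)
$-200808 + \left(4 + 3\right) \left(t{\left(-3 \right)} + 3\right) \left(-5 + 4\right) \left(h{\left(-15 \right)} - 261\right) = -200808 + \left(4 + 3\right) \left(2 \left(-3\right) + 3\right) \left(-5 + 4\right) \left(5 \left(-15\right) \left(1 + 2 \left(-15\right)\right) - 261\right) = -200808 + 7 \left(-6 + 3\right) \left(-1\right) \left(5 \left(-15\right) \left(1 - 30\right) - 261\right) = -200808 + 7 \left(\left(-3\right) \left(-1\right)\right) \left(5 \left(-15\right) \left(-29\right) - 261\right) = -200808 + 7 \cdot 3 \left(2175 - 261\right) = -200808 + 21 \cdot 1914 = -200808 + 40194 = -160614$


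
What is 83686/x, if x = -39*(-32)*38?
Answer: 41843/23712 ≈ 1.7646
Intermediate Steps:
x = 47424 (x = 1248*38 = 47424)
83686/x = 83686/47424 = 83686*(1/47424) = 41843/23712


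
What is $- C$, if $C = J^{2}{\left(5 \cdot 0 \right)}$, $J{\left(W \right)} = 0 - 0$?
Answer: $0$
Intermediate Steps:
$J{\left(W \right)} = 0$ ($J{\left(W \right)} = 0 + 0 = 0$)
$C = 0$ ($C = 0^{2} = 0$)
$- C = \left(-1\right) 0 = 0$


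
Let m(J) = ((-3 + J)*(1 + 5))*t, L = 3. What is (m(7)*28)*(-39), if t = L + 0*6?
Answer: -78624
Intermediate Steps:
t = 3 (t = 3 + 0*6 = 3 + 0 = 3)
m(J) = -54 + 18*J (m(J) = ((-3 + J)*(1 + 5))*3 = ((-3 + J)*6)*3 = (-18 + 6*J)*3 = -54 + 18*J)
(m(7)*28)*(-39) = ((-54 + 18*7)*28)*(-39) = ((-54 + 126)*28)*(-39) = (72*28)*(-39) = 2016*(-39) = -78624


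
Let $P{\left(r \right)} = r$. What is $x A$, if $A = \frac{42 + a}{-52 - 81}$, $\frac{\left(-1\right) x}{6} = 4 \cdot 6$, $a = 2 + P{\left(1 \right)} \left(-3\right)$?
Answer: $\frac{5904}{133} \approx 44.391$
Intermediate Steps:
$a = -1$ ($a = 2 + 1 \left(-3\right) = 2 - 3 = -1$)
$x = -144$ ($x = - 6 \cdot 4 \cdot 6 = \left(-6\right) 24 = -144$)
$A = - \frac{41}{133}$ ($A = \frac{42 - 1}{-52 - 81} = \frac{41}{-133} = 41 \left(- \frac{1}{133}\right) = - \frac{41}{133} \approx -0.30827$)
$x A = \left(-144\right) \left(- \frac{41}{133}\right) = \frac{5904}{133}$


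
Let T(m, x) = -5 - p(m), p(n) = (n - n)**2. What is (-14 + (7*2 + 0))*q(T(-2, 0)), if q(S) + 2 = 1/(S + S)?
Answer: 0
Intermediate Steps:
p(n) = 0 (p(n) = 0**2 = 0)
T(m, x) = -5 (T(m, x) = -5 - 1*0 = -5 + 0 = -5)
q(S) = -2 + 1/(2*S) (q(S) = -2 + 1/(S + S) = -2 + 1/(2*S))
(-14 + (7*2 + 0))*q(T(-2, 0)) = (-14 + (7*2 + 0))*(-2 + (1/2)/(-5)) = (-14 + (14 + 0))*(-2 + (1/2)*(-1/5)) = (-14 + 14)*(-2 - 1/10) = 0*(-21/10) = 0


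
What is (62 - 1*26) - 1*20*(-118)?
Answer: 2396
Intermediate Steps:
(62 - 1*26) - 1*20*(-118) = (62 - 26) - 20*(-118) = 36 + 2360 = 2396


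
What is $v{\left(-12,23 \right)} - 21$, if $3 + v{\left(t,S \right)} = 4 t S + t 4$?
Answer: $-1176$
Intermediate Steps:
$v{\left(t,S \right)} = -3 + 4 t + 4 S t$ ($v{\left(t,S \right)} = -3 + \left(4 t S + t 4\right) = -3 + \left(4 S t + 4 t\right) = -3 + \left(4 t + 4 S t\right) = -3 + 4 t + 4 S t$)
$v{\left(-12,23 \right)} - 21 = \left(-3 + 4 \left(-12\right) + 4 \cdot 23 \left(-12\right)\right) - 21 = \left(-3 - 48 - 1104\right) - 21 = -1155 - 21 = -1176$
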